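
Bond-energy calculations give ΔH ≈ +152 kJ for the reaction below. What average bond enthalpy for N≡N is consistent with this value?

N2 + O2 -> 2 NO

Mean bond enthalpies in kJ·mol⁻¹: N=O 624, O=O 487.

D(N≡N) ≈ 913 kJ/mol

Let D be the N≡N bond energy.
Σ(broken) = 1×D + 1×487 = 487 + D
Σ(formed) = 2×624 = 1248
ΔH = Σ(broken) − Σ(formed) = (487 + D) − (1248) = −761 + D
Setting this equal to +152 kJ gives D = 913 kJ/mol.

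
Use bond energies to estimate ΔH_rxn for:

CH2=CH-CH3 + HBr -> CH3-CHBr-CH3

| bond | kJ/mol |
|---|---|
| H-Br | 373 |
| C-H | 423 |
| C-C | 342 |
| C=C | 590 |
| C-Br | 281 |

ΔH ≈ −83 kJ

Bonds broken (reactants):
  C-C: 1 × 342 = 342
  C-H: 6 × 423 = 2538
  C=C: 1 × 590 = 590
  H-Br: 1 × 373 = 373
  Σ(broken) = 3843 kJ
Bonds formed (products):
  C-Br: 1 × 281 = 281
  C-C: 2 × 342 = 684
  C-H: 7 × 423 = 2961
  Σ(formed) = 3926 kJ
ΔH = Σ(broken) − Σ(formed) = 3843 − 3926 = −83 kJ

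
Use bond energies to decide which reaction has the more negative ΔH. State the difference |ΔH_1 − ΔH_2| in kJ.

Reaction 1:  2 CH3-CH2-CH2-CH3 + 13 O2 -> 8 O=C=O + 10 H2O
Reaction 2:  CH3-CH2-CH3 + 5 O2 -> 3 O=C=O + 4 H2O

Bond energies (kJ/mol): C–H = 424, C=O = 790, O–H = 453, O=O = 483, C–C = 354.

Reaction 1, by 2968 kJ

Reaction 1:
  Bonds broken (reactants):
    C–C: 6 × 354 = 2124
    C–H: 20 × 424 = 8480
    O=O: 13 × 483 = 6279
    Σ(broken) = 16883 kJ
  Bonds formed (products):
    C=O: 16 × 790 = 12640
    O–H: 20 × 453 = 9060
    Σ(formed) = 21700 kJ
  ΔH_1 = 16883 − 21700 = −4817 kJ
Reaction 2:
  Bonds broken (reactants):
    C–C: 2 × 354 = 708
    C–H: 8 × 424 = 3392
    O=O: 5 × 483 = 2415
    Σ(broken) = 6515 kJ
  Bonds formed (products):
    C=O: 6 × 790 = 4740
    O–H: 8 × 453 = 3624
    Σ(formed) = 8364 kJ
  ΔH_2 = 6515 − 8364 = −1849 kJ
ΔH_1 − ΔH_2 = −2968 kJ, so reaction 1 has the more negative ΔH; |ΔH_1 − ΔH_2| = 2968 kJ.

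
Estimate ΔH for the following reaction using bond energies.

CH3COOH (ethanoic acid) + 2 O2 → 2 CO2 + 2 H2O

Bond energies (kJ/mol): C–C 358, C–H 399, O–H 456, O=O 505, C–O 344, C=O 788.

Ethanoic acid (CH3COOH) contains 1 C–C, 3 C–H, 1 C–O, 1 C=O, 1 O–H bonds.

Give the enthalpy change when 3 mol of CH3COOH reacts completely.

Bonds broken (reactants):
  C–C: 1 × 358 = 358
  C–H: 3 × 399 = 1197
  C–O: 1 × 344 = 344
  C=O: 1 × 788 = 788
  O–H: 1 × 456 = 456
  O=O: 2 × 505 = 1010
  Σ(broken) = 4153 kJ
Bonds formed (products):
  C=O: 4 × 788 = 3152
  O–H: 4 × 456 = 1824
  Σ(formed) = 4976 kJ
ΔH = Σ(broken) − Σ(formed) = 4153 − 4976 = −823 kJ
For 3× the reaction as written: 3 × (−823) = −2469 kJ

ΔH = −2469 kJ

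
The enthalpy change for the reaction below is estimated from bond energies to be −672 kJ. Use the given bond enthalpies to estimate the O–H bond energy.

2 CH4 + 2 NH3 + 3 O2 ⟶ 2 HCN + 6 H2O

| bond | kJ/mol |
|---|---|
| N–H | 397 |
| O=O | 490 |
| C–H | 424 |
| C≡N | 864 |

D(O–H) ≈ 445 kJ/mol

Let D be the O–H bond energy.
Σ(broken) = 8×424 + 6×397 + 3×490 = 7244
Σ(formed) = 2×864 + 2×424 + 12×D = 2576 + 12D
ΔH = Σ(broken) − Σ(formed) = (7244) − (2576 + 12D) = +4668 − 12D
Setting this equal to −672 kJ gives 12D = 5340, so D = 445 kJ/mol.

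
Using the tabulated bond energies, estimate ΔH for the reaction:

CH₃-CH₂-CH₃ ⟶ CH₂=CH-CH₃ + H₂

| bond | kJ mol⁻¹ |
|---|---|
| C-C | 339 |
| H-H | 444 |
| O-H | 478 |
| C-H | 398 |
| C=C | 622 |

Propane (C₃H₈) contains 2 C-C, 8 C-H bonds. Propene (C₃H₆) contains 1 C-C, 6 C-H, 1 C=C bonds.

Bonds broken (reactants):
  C-C: 2 × 339 = 678
  C-H: 8 × 398 = 3184
  Σ(broken) = 3862 kJ
Bonds formed (products):
  C-C: 1 × 339 = 339
  C-H: 6 × 398 = 2388
  C=C: 1 × 622 = 622
  H-H: 1 × 444 = 444
  Σ(formed) = 3793 kJ
ΔH = Σ(broken) − Σ(formed) = 3862 − 3793 = +69 kJ

ΔH ≈ +69 kJ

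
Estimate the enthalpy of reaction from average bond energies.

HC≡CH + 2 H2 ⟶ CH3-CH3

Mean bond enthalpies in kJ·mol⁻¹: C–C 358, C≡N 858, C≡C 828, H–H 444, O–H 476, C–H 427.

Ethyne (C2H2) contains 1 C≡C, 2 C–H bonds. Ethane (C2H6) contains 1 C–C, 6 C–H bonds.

Bonds broken (reactants):
  C≡C: 1 × 828 = 828
  C–H: 2 × 427 = 854
  H–H: 2 × 444 = 888
  Σ(broken) = 2570 kJ
Bonds formed (products):
  C–C: 1 × 358 = 358
  C–H: 6 × 427 = 2562
  Σ(formed) = 2920 kJ
ΔH = Σ(broken) − Σ(formed) = 2570 − 2920 = −350 kJ

ΔH ≈ −350 kJ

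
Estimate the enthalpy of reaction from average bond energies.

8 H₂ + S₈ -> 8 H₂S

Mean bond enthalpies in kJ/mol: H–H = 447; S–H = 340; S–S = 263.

Bonds broken (reactants):
  H–H: 8 × 447 = 3576
  S–S: 8 × 263 = 2104
  Σ(broken) = 5680 kJ
Bonds formed (products):
  S–H: 16 × 340 = 5440
  Σ(formed) = 5440 kJ
ΔH = Σ(broken) − Σ(formed) = 5680 − 5440 = +240 kJ

ΔH ≈ +240 kJ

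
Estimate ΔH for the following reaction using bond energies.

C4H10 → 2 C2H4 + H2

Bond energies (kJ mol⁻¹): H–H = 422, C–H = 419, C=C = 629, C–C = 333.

Bonds broken (reactants):
  C–C: 3 × 333 = 999
  C–H: 10 × 419 = 4190
  Σ(broken) = 5189 kJ
Bonds formed (products):
  C–H: 8 × 419 = 3352
  C=C: 2 × 629 = 1258
  H–H: 1 × 422 = 422
  Σ(formed) = 5032 kJ
ΔH = Σ(broken) − Σ(formed) = 5189 − 5032 = +157 kJ

ΔH ≈ +157 kJ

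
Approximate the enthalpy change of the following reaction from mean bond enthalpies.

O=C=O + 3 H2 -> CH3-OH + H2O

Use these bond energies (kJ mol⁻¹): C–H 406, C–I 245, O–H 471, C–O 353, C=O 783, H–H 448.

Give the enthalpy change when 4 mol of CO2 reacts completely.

ΔH = −296 kJ

Bonds broken (reactants):
  C=O: 2 × 783 = 1566
  H–H: 3 × 448 = 1344
  Σ(broken) = 2910 kJ
Bonds formed (products):
  C–H: 3 × 406 = 1218
  C–O: 1 × 353 = 353
  O–H: 3 × 471 = 1413
  Σ(formed) = 2984 kJ
ΔH = Σ(broken) − Σ(formed) = 2910 − 2984 = −74 kJ
For 4× the reaction as written: 4 × (−74) = −296 kJ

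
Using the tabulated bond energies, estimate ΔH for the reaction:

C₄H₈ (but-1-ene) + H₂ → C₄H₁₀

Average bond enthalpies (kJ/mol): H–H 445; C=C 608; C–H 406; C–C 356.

Bonds broken (reactants):
  C–C: 2 × 356 = 712
  C–H: 8 × 406 = 3248
  C=C: 1 × 608 = 608
  H–H: 1 × 445 = 445
  Σ(broken) = 5013 kJ
Bonds formed (products):
  C–C: 3 × 356 = 1068
  C–H: 10 × 406 = 4060
  Σ(formed) = 5128 kJ
ΔH = Σ(broken) − Σ(formed) = 5013 − 5128 = −115 kJ

ΔH ≈ −115 kJ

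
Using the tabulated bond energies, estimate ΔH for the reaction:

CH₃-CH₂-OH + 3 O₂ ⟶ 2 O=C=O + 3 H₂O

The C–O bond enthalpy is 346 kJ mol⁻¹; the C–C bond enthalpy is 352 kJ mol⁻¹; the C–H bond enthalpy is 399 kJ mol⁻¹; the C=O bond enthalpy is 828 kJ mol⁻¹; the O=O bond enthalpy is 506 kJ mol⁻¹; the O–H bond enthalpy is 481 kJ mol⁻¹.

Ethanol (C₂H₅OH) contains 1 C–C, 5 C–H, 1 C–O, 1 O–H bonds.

ΔH ≈ −1506 kJ

Bonds broken (reactants):
  C–C: 1 × 352 = 352
  C–H: 5 × 399 = 1995
  C–O: 1 × 346 = 346
  O–H: 1 × 481 = 481
  O=O: 3 × 506 = 1518
  Σ(broken) = 4692 kJ
Bonds formed (products):
  C=O: 4 × 828 = 3312
  O–H: 6 × 481 = 2886
  Σ(formed) = 6198 kJ
ΔH = Σ(broken) − Σ(formed) = 4692 − 6198 = −1506 kJ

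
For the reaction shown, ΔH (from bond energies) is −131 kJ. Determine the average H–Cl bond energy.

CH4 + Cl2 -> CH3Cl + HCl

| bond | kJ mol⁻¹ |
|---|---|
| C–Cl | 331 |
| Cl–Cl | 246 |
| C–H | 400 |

D(H–Cl) ≈ 446 kJ/mol

Let D be the H–Cl bond energy.
Σ(broken) = 4×400 + 1×246 = 1846
Σ(formed) = 1×331 + 3×400 + 1×D = 1531 + D
ΔH = Σ(broken) − Σ(formed) = (1846) − (1531 + D) = +315 − D
Setting this equal to −131 kJ gives D = 446 kJ/mol.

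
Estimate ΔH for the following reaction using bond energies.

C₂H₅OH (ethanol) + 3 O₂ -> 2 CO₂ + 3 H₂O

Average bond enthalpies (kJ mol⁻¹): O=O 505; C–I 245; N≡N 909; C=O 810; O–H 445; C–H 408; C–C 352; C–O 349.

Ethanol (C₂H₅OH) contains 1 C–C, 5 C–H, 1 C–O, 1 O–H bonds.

ΔH ≈ −1209 kJ

Bonds broken (reactants):
  C–C: 1 × 352 = 352
  C–H: 5 × 408 = 2040
  C–O: 1 × 349 = 349
  O–H: 1 × 445 = 445
  O=O: 3 × 505 = 1515
  Σ(broken) = 4701 kJ
Bonds formed (products):
  C=O: 4 × 810 = 3240
  O–H: 6 × 445 = 2670
  Σ(formed) = 5910 kJ
ΔH = Σ(broken) − Σ(formed) = 4701 − 5910 = −1209 kJ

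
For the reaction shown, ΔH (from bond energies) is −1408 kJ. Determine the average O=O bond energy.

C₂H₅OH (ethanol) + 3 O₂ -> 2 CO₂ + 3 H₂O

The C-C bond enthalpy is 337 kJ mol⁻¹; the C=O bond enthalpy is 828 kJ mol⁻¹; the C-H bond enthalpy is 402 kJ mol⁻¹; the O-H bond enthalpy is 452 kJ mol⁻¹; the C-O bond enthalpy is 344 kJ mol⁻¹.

D(O=O) ≈ 491 kJ/mol

Let D be the O=O bond energy.
Σ(broken) = 1×337 + 5×402 + 1×344 + 1×452 + 3×D = 3143 + 3D
Σ(formed) = 4×828 + 6×452 = 6024
ΔH = Σ(broken) − Σ(formed) = (3143 + 3D) − (6024) = −2881 + 3D
Setting this equal to −1408 kJ gives 3D = 1473, so D = 491 kJ/mol.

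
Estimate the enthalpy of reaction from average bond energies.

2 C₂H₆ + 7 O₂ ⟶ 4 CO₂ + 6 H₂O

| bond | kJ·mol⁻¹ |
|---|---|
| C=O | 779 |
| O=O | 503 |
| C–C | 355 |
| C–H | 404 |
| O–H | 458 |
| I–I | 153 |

Bonds broken (reactants):
  C–C: 2 × 355 = 710
  C–H: 12 × 404 = 4848
  O=O: 7 × 503 = 3521
  Σ(broken) = 9079 kJ
Bonds formed (products):
  C=O: 8 × 779 = 6232
  O–H: 12 × 458 = 5496
  Σ(formed) = 11728 kJ
ΔH = Σ(broken) − Σ(formed) = 9079 − 11728 = −2649 kJ

ΔH ≈ −2649 kJ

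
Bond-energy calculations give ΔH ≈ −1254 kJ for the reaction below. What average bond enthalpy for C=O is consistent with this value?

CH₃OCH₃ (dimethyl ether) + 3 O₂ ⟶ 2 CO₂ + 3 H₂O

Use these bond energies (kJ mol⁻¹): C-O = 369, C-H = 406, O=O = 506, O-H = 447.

D(C=O) ≈ 816 kJ/mol

Let D be the C=O bond energy.
Σ(broken) = 6×406 + 2×369 + 3×506 = 4692
Σ(formed) = 4×D + 6×447 = 2682 + 4D
ΔH = Σ(broken) − Σ(formed) = (4692) − (2682 + 4D) = +2010 − 4D
Setting this equal to −1254 kJ gives 4D = 3264, so D = 816 kJ/mol.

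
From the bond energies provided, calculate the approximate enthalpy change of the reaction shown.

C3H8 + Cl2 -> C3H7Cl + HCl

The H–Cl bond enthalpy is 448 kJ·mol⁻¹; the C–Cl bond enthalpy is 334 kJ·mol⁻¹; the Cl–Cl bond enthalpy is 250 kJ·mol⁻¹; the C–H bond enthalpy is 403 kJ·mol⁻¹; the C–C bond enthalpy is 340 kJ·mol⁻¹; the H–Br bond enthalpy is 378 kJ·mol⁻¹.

Bonds broken (reactants):
  C–C: 2 × 340 = 680
  C–H: 8 × 403 = 3224
  Cl–Cl: 1 × 250 = 250
  Σ(broken) = 4154 kJ
Bonds formed (products):
  C–C: 2 × 340 = 680
  C–Cl: 1 × 334 = 334
  C–H: 7 × 403 = 2821
  H–Cl: 1 × 448 = 448
  Σ(formed) = 4283 kJ
ΔH = Σ(broken) − Σ(formed) = 4154 − 4283 = −129 kJ

ΔH ≈ −129 kJ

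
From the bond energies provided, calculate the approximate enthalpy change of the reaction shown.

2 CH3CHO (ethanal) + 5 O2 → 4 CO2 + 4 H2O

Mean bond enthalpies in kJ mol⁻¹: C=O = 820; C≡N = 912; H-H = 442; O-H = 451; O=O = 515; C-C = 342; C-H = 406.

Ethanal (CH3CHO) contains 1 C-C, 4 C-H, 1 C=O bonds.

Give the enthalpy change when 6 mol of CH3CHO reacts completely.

Bonds broken (reactants):
  C-C: 2 × 342 = 684
  C-H: 8 × 406 = 3248
  C=O: 2 × 820 = 1640
  O=O: 5 × 515 = 2575
  Σ(broken) = 8147 kJ
Bonds formed (products):
  C=O: 8 × 820 = 6560
  O-H: 8 × 451 = 3608
  Σ(formed) = 10168 kJ
ΔH = Σ(broken) − Σ(formed) = 8147 − 10168 = −2021 kJ
For 3× the reaction as written: 3 × (−2021) = −6063 kJ

ΔH = −6063 kJ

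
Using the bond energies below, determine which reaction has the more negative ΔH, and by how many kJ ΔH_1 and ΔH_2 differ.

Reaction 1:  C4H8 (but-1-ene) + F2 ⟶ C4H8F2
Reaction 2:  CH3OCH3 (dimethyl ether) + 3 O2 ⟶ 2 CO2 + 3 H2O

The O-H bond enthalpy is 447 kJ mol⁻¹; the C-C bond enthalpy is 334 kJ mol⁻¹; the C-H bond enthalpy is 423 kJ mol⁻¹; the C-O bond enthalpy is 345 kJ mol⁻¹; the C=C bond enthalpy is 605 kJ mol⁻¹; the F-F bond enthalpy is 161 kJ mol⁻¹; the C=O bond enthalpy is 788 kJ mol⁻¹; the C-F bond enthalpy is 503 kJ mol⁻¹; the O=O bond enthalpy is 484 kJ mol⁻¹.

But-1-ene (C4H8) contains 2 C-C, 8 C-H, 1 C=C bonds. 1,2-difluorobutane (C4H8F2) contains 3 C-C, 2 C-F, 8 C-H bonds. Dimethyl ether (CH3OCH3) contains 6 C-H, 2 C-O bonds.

Reaction 1:
  Bonds broken (reactants):
    C-C: 2 × 334 = 668
    C-H: 8 × 423 = 3384
    C=C: 1 × 605 = 605
    F-F: 1 × 161 = 161
    Σ(broken) = 4818 kJ
  Bonds formed (products):
    C-C: 3 × 334 = 1002
    C-F: 2 × 503 = 1006
    C-H: 8 × 423 = 3384
    Σ(formed) = 5392 kJ
  ΔH_1 = 4818 − 5392 = −574 kJ
Reaction 2:
  Bonds broken (reactants):
    C-H: 6 × 423 = 2538
    C-O: 2 × 345 = 690
    O=O: 3 × 484 = 1452
    Σ(broken) = 4680 kJ
  Bonds formed (products):
    C=O: 4 × 788 = 3152
    O-H: 6 × 447 = 2682
    Σ(formed) = 5834 kJ
  ΔH_2 = 4680 − 5834 = −1154 kJ
ΔH_1 − ΔH_2 = +580 kJ, so reaction 2 has the more negative ΔH; |ΔH_1 − ΔH_2| = 580 kJ.

Reaction 2, by 580 kJ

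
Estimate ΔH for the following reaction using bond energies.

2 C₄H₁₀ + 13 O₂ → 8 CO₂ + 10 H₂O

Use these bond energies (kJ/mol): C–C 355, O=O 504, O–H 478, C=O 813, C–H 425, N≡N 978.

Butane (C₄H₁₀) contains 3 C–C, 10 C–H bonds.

Bonds broken (reactants):
  C–C: 6 × 355 = 2130
  C–H: 20 × 425 = 8500
  O=O: 13 × 504 = 6552
  Σ(broken) = 17182 kJ
Bonds formed (products):
  C=O: 16 × 813 = 13008
  O–H: 20 × 478 = 9560
  Σ(formed) = 22568 kJ
ΔH = Σ(broken) − Σ(formed) = 17182 − 22568 = −5386 kJ

ΔH ≈ −5386 kJ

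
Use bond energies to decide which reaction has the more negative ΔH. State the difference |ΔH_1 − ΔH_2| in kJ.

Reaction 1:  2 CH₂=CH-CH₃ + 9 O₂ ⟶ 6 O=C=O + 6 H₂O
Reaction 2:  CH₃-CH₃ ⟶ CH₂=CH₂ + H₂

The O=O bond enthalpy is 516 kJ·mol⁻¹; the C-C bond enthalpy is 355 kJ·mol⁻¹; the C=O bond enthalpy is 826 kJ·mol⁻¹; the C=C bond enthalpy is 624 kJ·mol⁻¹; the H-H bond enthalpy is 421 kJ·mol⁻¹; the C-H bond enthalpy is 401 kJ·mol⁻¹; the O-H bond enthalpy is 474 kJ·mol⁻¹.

Reaction 1, by 4298 kJ

Reaction 1:
  Bonds broken (reactants):
    C-C: 2 × 355 = 710
    C-H: 12 × 401 = 4812
    C=C: 2 × 624 = 1248
    O=O: 9 × 516 = 4644
    Σ(broken) = 11414 kJ
  Bonds formed (products):
    C=O: 12 × 826 = 9912
    O-H: 12 × 474 = 5688
    Σ(formed) = 15600 kJ
  ΔH_1 = 11414 − 15600 = −4186 kJ
Reaction 2:
  Bonds broken (reactants):
    C-C: 1 × 355 = 355
    C-H: 6 × 401 = 2406
    Σ(broken) = 2761 kJ
  Bonds formed (products):
    C-H: 4 × 401 = 1604
    C=C: 1 × 624 = 624
    H-H: 1 × 421 = 421
    Σ(formed) = 2649 kJ
  ΔH_2 = 2761 − 2649 = +112 kJ
ΔH_1 − ΔH_2 = −4298 kJ, so reaction 1 has the more negative ΔH; |ΔH_1 − ΔH_2| = 4298 kJ.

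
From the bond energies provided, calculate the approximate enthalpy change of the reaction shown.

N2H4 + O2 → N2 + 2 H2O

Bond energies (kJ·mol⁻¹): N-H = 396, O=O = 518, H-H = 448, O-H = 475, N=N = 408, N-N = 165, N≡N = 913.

Bonds broken (reactants):
  N-H: 4 × 396 = 1584
  N-N: 1 × 165 = 165
  O=O: 1 × 518 = 518
  Σ(broken) = 2267 kJ
Bonds formed (products):
  N≡N: 1 × 913 = 913
  O-H: 4 × 475 = 1900
  Σ(formed) = 2813 kJ
ΔH = Σ(broken) − Σ(formed) = 2267 − 2813 = −546 kJ

ΔH ≈ −546 kJ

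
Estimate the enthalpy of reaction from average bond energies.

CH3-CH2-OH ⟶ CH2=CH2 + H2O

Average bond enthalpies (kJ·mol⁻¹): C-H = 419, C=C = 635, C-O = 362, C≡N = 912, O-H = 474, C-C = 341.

Bonds broken (reactants):
  C-C: 1 × 341 = 341
  C-H: 5 × 419 = 2095
  C-O: 1 × 362 = 362
  O-H: 1 × 474 = 474
  Σ(broken) = 3272 kJ
Bonds formed (products):
  C-H: 4 × 419 = 1676
  C=C: 1 × 635 = 635
  O-H: 2 × 474 = 948
  Σ(formed) = 3259 kJ
ΔH = Σ(broken) − Σ(formed) = 3272 − 3259 = +13 kJ

ΔH ≈ +13 kJ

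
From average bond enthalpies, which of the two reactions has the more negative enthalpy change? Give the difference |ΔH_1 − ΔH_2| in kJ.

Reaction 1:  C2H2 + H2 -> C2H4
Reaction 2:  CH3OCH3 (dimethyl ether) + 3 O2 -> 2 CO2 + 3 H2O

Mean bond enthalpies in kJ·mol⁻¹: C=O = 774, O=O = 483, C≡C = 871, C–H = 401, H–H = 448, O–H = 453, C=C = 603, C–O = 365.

Reaction 2, by 1143 kJ

Reaction 1:
  Bonds broken (reactants):
    C≡C: 1 × 871 = 871
    C–H: 2 × 401 = 802
    H–H: 1 × 448 = 448
    Σ(broken) = 2121 kJ
  Bonds formed (products):
    C–H: 4 × 401 = 1604
    C=C: 1 × 603 = 603
    Σ(formed) = 2207 kJ
  ΔH_1 = 2121 − 2207 = −86 kJ
Reaction 2:
  Bonds broken (reactants):
    C–H: 6 × 401 = 2406
    C–O: 2 × 365 = 730
    O=O: 3 × 483 = 1449
    Σ(broken) = 4585 kJ
  Bonds formed (products):
    C=O: 4 × 774 = 3096
    O–H: 6 × 453 = 2718
    Σ(formed) = 5814 kJ
  ΔH_2 = 4585 − 5814 = −1229 kJ
ΔH_1 − ΔH_2 = +1143 kJ, so reaction 2 has the more negative ΔH; |ΔH_1 − ΔH_2| = 1143 kJ.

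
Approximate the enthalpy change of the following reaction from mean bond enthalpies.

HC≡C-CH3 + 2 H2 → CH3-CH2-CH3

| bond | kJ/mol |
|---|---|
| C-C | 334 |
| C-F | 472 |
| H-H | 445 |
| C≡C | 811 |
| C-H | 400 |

ΔH ≈ −233 kJ

Bonds broken (reactants):
  C≡C: 1 × 811 = 811
  C-C: 1 × 334 = 334
  C-H: 4 × 400 = 1600
  H-H: 2 × 445 = 890
  Σ(broken) = 3635 kJ
Bonds formed (products):
  C-C: 2 × 334 = 668
  C-H: 8 × 400 = 3200
  Σ(formed) = 3868 kJ
ΔH = Σ(broken) − Σ(formed) = 3635 − 3868 = −233 kJ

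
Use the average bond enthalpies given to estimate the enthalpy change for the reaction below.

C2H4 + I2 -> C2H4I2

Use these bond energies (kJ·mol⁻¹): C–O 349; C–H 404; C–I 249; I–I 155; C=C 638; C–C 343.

ΔH ≈ −48 kJ

Bonds broken (reactants):
  C–H: 4 × 404 = 1616
  C=C: 1 × 638 = 638
  I–I: 1 × 155 = 155
  Σ(broken) = 2409 kJ
Bonds formed (products):
  C–C: 1 × 343 = 343
  C–H: 4 × 404 = 1616
  C–I: 2 × 249 = 498
  Σ(formed) = 2457 kJ
ΔH = Σ(broken) − Σ(formed) = 2409 − 2457 = −48 kJ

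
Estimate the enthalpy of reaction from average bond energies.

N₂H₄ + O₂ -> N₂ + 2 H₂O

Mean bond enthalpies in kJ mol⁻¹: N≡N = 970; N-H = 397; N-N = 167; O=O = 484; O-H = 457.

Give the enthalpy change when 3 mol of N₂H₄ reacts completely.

ΔH = −1677 kJ

Bonds broken (reactants):
  N-H: 4 × 397 = 1588
  N-N: 1 × 167 = 167
  O=O: 1 × 484 = 484
  Σ(broken) = 2239 kJ
Bonds formed (products):
  N≡N: 1 × 970 = 970
  O-H: 4 × 457 = 1828
  Σ(formed) = 2798 kJ
ΔH = Σ(broken) − Σ(formed) = 2239 − 2798 = −559 kJ
For 3× the reaction as written: 3 × (−559) = −1677 kJ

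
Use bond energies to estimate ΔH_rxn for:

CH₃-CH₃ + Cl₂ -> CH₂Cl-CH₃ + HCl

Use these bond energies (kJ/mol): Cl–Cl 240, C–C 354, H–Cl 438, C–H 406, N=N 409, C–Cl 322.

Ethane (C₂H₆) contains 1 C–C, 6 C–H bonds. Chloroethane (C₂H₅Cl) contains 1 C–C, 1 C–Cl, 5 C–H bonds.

ΔH ≈ −114 kJ

Bonds broken (reactants):
  C–C: 1 × 354 = 354
  C–H: 6 × 406 = 2436
  Cl–Cl: 1 × 240 = 240
  Σ(broken) = 3030 kJ
Bonds formed (products):
  C–C: 1 × 354 = 354
  C–Cl: 1 × 322 = 322
  C–H: 5 × 406 = 2030
  H–Cl: 1 × 438 = 438
  Σ(formed) = 3144 kJ
ΔH = Σ(broken) − Σ(formed) = 3030 − 3144 = −114 kJ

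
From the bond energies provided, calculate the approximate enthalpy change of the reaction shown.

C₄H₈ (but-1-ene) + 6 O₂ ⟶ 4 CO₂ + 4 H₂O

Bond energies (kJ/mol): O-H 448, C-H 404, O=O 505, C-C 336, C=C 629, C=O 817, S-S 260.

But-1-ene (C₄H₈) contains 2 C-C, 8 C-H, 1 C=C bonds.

Bonds broken (reactants):
  C-C: 2 × 336 = 672
  C-H: 8 × 404 = 3232
  C=C: 1 × 629 = 629
  O=O: 6 × 505 = 3030
  Σ(broken) = 7563 kJ
Bonds formed (products):
  C=O: 8 × 817 = 6536
  O-H: 8 × 448 = 3584
  Σ(formed) = 10120 kJ
ΔH = Σ(broken) − Σ(formed) = 7563 − 10120 = −2557 kJ

ΔH ≈ −2557 kJ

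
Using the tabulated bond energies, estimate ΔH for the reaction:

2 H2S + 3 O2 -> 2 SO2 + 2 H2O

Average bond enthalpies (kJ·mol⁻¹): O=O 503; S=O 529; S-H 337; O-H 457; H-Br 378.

ΔH ≈ −1087 kJ

Bonds broken (reactants):
  O=O: 3 × 503 = 1509
  S-H: 4 × 337 = 1348
  Σ(broken) = 2857 kJ
Bonds formed (products):
  O-H: 4 × 457 = 1828
  S=O: 4 × 529 = 2116
  Σ(formed) = 3944 kJ
ΔH = Σ(broken) − Σ(formed) = 2857 − 3944 = −1087 kJ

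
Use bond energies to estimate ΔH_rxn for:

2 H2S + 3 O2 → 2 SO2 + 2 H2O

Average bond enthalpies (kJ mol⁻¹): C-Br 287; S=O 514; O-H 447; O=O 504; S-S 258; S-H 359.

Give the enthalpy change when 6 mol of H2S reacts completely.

Bonds broken (reactants):
  O=O: 3 × 504 = 1512
  S-H: 4 × 359 = 1436
  Σ(broken) = 2948 kJ
Bonds formed (products):
  O-H: 4 × 447 = 1788
  S=O: 4 × 514 = 2056
  Σ(formed) = 3844 kJ
ΔH = Σ(broken) − Σ(formed) = 2948 − 3844 = −896 kJ
For 3× the reaction as written: 3 × (−896) = −2688 kJ

ΔH = −2688 kJ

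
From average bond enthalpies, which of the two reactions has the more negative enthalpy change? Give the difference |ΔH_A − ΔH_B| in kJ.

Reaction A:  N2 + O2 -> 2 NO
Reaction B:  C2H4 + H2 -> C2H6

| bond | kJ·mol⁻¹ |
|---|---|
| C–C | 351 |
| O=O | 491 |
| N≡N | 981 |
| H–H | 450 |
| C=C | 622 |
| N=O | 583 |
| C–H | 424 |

Reaction B, by 433 kJ

Reaction A:
  Bonds broken (reactants):
    N≡N: 1 × 981 = 981
    O=O: 1 × 491 = 491
    Σ(broken) = 1472 kJ
  Bonds formed (products):
    N=O: 2 × 583 = 1166
    Σ(formed) = 1166 kJ
  ΔH_A = 1472 − 1166 = +306 kJ
Reaction B:
  Bonds broken (reactants):
    C–H: 4 × 424 = 1696
    C=C: 1 × 622 = 622
    H–H: 1 × 450 = 450
    Σ(broken) = 2768 kJ
  Bonds formed (products):
    C–C: 1 × 351 = 351
    C–H: 6 × 424 = 2544
    Σ(formed) = 2895 kJ
  ΔH_B = 2768 − 2895 = −127 kJ
ΔH_A − ΔH_B = +433 kJ, so reaction B has the more negative ΔH; |ΔH_A − ΔH_B| = 433 kJ.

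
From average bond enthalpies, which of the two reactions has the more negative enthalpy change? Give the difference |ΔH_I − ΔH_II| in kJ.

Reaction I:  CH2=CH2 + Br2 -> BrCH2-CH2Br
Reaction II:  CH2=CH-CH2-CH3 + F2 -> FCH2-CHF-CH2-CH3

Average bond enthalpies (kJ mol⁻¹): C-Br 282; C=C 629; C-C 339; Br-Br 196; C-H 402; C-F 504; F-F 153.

Reaction II, by 487 kJ

Reaction I:
  Bonds broken (reactants):
    Br-Br: 1 × 196 = 196
    C-H: 4 × 402 = 1608
    C=C: 1 × 629 = 629
    Σ(broken) = 2433 kJ
  Bonds formed (products):
    C-Br: 2 × 282 = 564
    C-C: 1 × 339 = 339
    C-H: 4 × 402 = 1608
    Σ(formed) = 2511 kJ
  ΔH_I = 2433 − 2511 = −78 kJ
Reaction II:
  Bonds broken (reactants):
    C-C: 2 × 339 = 678
    C-H: 8 × 402 = 3216
    C=C: 1 × 629 = 629
    F-F: 1 × 153 = 153
    Σ(broken) = 4676 kJ
  Bonds formed (products):
    C-C: 3 × 339 = 1017
    C-F: 2 × 504 = 1008
    C-H: 8 × 402 = 3216
    Σ(formed) = 5241 kJ
  ΔH_II = 4676 − 5241 = −565 kJ
ΔH_I − ΔH_II = +487 kJ, so reaction II has the more negative ΔH; |ΔH_I − ΔH_II| = 487 kJ.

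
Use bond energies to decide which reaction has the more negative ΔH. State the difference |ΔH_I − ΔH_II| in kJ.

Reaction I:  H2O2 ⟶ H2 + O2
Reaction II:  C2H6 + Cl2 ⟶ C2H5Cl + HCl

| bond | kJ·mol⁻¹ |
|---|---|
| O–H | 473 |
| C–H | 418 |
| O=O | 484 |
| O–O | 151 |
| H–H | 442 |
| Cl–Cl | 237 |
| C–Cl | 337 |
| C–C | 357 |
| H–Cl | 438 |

Reaction I:
  Bonds broken (reactants):
    O–H: 2 × 473 = 946
    O–O: 1 × 151 = 151
    Σ(broken) = 1097 kJ
  Bonds formed (products):
    H–H: 1 × 442 = 442
    O=O: 1 × 484 = 484
    Σ(formed) = 926 kJ
  ΔH_I = 1097 − 926 = +171 kJ
Reaction II:
  Bonds broken (reactants):
    C–C: 1 × 357 = 357
    C–H: 6 × 418 = 2508
    Cl–Cl: 1 × 237 = 237
    Σ(broken) = 3102 kJ
  Bonds formed (products):
    C–C: 1 × 357 = 357
    C–Cl: 1 × 337 = 337
    C–H: 5 × 418 = 2090
    H–Cl: 1 × 438 = 438
    Σ(formed) = 3222 kJ
  ΔH_II = 3102 − 3222 = −120 kJ
ΔH_I − ΔH_II = +291 kJ, so reaction II has the more negative ΔH; |ΔH_I − ΔH_II| = 291 kJ.

Reaction II, by 291 kJ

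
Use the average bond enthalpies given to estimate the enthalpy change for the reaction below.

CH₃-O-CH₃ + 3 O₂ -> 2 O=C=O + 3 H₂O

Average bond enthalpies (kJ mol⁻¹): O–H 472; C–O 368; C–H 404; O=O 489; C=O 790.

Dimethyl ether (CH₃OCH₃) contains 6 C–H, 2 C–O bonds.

ΔH ≈ −1365 kJ

Bonds broken (reactants):
  C–H: 6 × 404 = 2424
  C–O: 2 × 368 = 736
  O=O: 3 × 489 = 1467
  Σ(broken) = 4627 kJ
Bonds formed (products):
  C=O: 4 × 790 = 3160
  O–H: 6 × 472 = 2832
  Σ(formed) = 5992 kJ
ΔH = Σ(broken) − Σ(formed) = 4627 − 5992 = −1365 kJ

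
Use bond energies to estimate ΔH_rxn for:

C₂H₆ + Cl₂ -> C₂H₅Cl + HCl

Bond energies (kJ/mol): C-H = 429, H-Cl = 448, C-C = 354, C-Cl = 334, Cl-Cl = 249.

ΔH ≈ −104 kJ

Bonds broken (reactants):
  C-C: 1 × 354 = 354
  C-H: 6 × 429 = 2574
  Cl-Cl: 1 × 249 = 249
  Σ(broken) = 3177 kJ
Bonds formed (products):
  C-C: 1 × 354 = 354
  C-Cl: 1 × 334 = 334
  C-H: 5 × 429 = 2145
  H-Cl: 1 × 448 = 448
  Σ(formed) = 3281 kJ
ΔH = Σ(broken) − Σ(formed) = 3177 − 3281 = −104 kJ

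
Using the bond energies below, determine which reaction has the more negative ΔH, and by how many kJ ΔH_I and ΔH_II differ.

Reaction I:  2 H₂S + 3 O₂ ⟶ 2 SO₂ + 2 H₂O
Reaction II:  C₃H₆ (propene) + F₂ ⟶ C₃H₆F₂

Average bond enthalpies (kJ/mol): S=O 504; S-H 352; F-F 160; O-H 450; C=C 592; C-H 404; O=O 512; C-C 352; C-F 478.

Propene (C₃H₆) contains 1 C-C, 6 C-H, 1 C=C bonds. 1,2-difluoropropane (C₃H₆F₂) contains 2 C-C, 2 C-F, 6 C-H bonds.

Reaction I:
  Bonds broken (reactants):
    O=O: 3 × 512 = 1536
    S-H: 4 × 352 = 1408
    Σ(broken) = 2944 kJ
  Bonds formed (products):
    O-H: 4 × 450 = 1800
    S=O: 4 × 504 = 2016
    Σ(formed) = 3816 kJ
  ΔH_I = 2944 − 3816 = −872 kJ
Reaction II:
  Bonds broken (reactants):
    C-C: 1 × 352 = 352
    C-H: 6 × 404 = 2424
    C=C: 1 × 592 = 592
    F-F: 1 × 160 = 160
    Σ(broken) = 3528 kJ
  Bonds formed (products):
    C-C: 2 × 352 = 704
    C-F: 2 × 478 = 956
    C-H: 6 × 404 = 2424
    Σ(formed) = 4084 kJ
  ΔH_II = 3528 − 4084 = −556 kJ
ΔH_I − ΔH_II = −316 kJ, so reaction I has the more negative ΔH; |ΔH_I − ΔH_II| = 316 kJ.

Reaction I, by 316 kJ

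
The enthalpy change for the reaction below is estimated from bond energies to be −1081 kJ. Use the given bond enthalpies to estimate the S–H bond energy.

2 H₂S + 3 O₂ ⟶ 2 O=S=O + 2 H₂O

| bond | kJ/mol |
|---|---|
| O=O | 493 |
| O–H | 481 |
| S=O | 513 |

Let D be the S–H bond energy.
Σ(broken) = 3×493 + 4×D = 1479 + 4D
Σ(formed) = 4×481 + 4×513 = 3976
ΔH = Σ(broken) − Σ(formed) = (1479 + 4D) − (3976) = −2497 + 4D
Setting this equal to −1081 kJ gives 4D = 1416, so D = 354 kJ/mol.

D(S–H) ≈ 354 kJ/mol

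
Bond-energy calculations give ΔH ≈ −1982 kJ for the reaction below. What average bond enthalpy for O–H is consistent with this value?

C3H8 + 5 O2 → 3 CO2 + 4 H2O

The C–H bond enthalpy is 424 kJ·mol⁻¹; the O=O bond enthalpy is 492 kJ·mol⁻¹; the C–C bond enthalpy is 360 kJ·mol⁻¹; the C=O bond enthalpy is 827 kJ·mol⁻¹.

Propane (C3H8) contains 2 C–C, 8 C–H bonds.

Let D be the O–H bond energy.
Σ(broken) = 2×360 + 8×424 + 5×492 = 6572
Σ(formed) = 6×827 + 8×D = 4962 + 8D
ΔH = Σ(broken) − Σ(formed) = (6572) − (4962 + 8D) = +1610 − 8D
Setting this equal to −1982 kJ gives 8D = 3592, so D = 449 kJ/mol.

D(O–H) ≈ 449 kJ/mol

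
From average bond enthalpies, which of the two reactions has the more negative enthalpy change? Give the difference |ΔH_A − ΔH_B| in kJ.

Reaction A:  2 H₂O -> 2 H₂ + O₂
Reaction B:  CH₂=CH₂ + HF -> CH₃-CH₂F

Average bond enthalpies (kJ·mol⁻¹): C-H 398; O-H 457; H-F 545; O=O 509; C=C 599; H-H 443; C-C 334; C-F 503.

Reaction A:
  Bonds broken (reactants):
    O-H: 4 × 457 = 1828
    Σ(broken) = 1828 kJ
  Bonds formed (products):
    H-H: 2 × 443 = 886
    O=O: 1 × 509 = 509
    Σ(formed) = 1395 kJ
  ΔH_A = 1828 − 1395 = +433 kJ
Reaction B:
  Bonds broken (reactants):
    C-H: 4 × 398 = 1592
    C=C: 1 × 599 = 599
    H-F: 1 × 545 = 545
    Σ(broken) = 2736 kJ
  Bonds formed (products):
    C-C: 1 × 334 = 334
    C-F: 1 × 503 = 503
    C-H: 5 × 398 = 1990
    Σ(formed) = 2827 kJ
  ΔH_B = 2736 − 2827 = −91 kJ
ΔH_A − ΔH_B = +524 kJ, so reaction B has the more negative ΔH; |ΔH_A − ΔH_B| = 524 kJ.

Reaction B, by 524 kJ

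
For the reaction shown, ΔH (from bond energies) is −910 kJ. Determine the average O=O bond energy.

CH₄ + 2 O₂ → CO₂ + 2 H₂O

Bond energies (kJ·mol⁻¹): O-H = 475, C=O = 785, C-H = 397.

Let D be the O=O bond energy.
Σ(broken) = 4×397 + 2×D = 1588 + 2D
Σ(formed) = 2×785 + 4×475 = 3470
ΔH = Σ(broken) − Σ(formed) = (1588 + 2D) − (3470) = −1882 + 2D
Setting this equal to −910 kJ gives 2D = 972, so D = 486 kJ/mol.

D(O=O) ≈ 486 kJ/mol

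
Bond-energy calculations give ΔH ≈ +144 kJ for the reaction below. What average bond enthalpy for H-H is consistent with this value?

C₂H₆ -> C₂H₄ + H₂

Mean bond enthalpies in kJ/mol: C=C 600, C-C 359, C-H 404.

Let D be the H-H bond energy.
Σ(broken) = 1×359 + 6×404 = 2783
Σ(formed) = 4×404 + 1×600 + 1×D = 2216 + D
ΔH = Σ(broken) − Σ(formed) = (2783) − (2216 + D) = +567 − D
Setting this equal to +144 kJ gives D = 423 kJ/mol.

D(H-H) ≈ 423 kJ/mol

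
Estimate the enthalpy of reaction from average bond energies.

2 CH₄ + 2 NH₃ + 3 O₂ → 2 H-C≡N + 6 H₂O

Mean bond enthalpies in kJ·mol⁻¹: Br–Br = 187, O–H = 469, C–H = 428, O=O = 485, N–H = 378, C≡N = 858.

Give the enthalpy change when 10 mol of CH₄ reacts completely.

ΔH = −5265 kJ

Bonds broken (reactants):
  C–H: 8 × 428 = 3424
  N–H: 6 × 378 = 2268
  O=O: 3 × 485 = 1455
  Σ(broken) = 7147 kJ
Bonds formed (products):
  C≡N: 2 × 858 = 1716
  C–H: 2 × 428 = 856
  O–H: 12 × 469 = 5628
  Σ(formed) = 8200 kJ
ΔH = Σ(broken) − Σ(formed) = 7147 − 8200 = −1053 kJ
For 5× the reaction as written: 5 × (−1053) = −5265 kJ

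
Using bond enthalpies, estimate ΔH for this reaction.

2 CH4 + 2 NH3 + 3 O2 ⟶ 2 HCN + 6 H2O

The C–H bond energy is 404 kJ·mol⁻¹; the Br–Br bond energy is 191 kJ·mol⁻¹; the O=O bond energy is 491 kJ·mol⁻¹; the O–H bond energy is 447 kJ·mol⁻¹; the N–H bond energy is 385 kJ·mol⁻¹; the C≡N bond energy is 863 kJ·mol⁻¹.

ΔH ≈ −883 kJ

Bonds broken (reactants):
  C–H: 8 × 404 = 3232
  N–H: 6 × 385 = 2310
  O=O: 3 × 491 = 1473
  Σ(broken) = 7015 kJ
Bonds formed (products):
  C≡N: 2 × 863 = 1726
  C–H: 2 × 404 = 808
  O–H: 12 × 447 = 5364
  Σ(formed) = 7898 kJ
ΔH = Σ(broken) − Σ(formed) = 7015 − 7898 = −883 kJ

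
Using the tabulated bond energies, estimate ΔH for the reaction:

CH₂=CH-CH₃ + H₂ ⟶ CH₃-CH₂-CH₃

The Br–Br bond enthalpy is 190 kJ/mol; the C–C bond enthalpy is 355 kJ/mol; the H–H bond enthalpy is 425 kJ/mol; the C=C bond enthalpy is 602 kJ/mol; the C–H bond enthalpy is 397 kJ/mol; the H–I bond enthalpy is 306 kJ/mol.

ΔH ≈ −122 kJ

Bonds broken (reactants):
  C–C: 1 × 355 = 355
  C–H: 6 × 397 = 2382
  C=C: 1 × 602 = 602
  H–H: 1 × 425 = 425
  Σ(broken) = 3764 kJ
Bonds formed (products):
  C–C: 2 × 355 = 710
  C–H: 8 × 397 = 3176
  Σ(formed) = 3886 kJ
ΔH = Σ(broken) − Σ(formed) = 3764 − 3886 = −122 kJ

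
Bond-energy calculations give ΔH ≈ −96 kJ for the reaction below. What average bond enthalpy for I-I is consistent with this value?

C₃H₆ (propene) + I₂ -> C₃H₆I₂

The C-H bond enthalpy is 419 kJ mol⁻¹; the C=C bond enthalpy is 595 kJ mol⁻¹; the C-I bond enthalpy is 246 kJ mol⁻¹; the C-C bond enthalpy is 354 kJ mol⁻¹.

Let D be the I-I bond energy.
Σ(broken) = 1×354 + 6×419 + 1×595 + 1×D = 3463 + D
Σ(formed) = 2×354 + 6×419 + 2×246 = 3714
ΔH = Σ(broken) − Σ(formed) = (3463 + D) − (3714) = −251 + D
Setting this equal to −96 kJ gives D = 155 kJ/mol.

D(I-I) ≈ 155 kJ/mol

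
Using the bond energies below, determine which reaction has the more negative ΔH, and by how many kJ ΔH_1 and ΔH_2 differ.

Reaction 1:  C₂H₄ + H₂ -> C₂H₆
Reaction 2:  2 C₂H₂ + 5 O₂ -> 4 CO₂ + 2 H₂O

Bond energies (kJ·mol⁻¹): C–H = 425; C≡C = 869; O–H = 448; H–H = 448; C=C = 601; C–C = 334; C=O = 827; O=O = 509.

Reaction 1:
  Bonds broken (reactants):
    C–H: 4 × 425 = 1700
    C=C: 1 × 601 = 601
    H–H: 1 × 448 = 448
    Σ(broken) = 2749 kJ
  Bonds formed (products):
    C–C: 1 × 334 = 334
    C–H: 6 × 425 = 2550
    Σ(formed) = 2884 kJ
  ΔH_1 = 2749 − 2884 = −135 kJ
Reaction 2:
  Bonds broken (reactants):
    C≡C: 2 × 869 = 1738
    C–H: 4 × 425 = 1700
    O=O: 5 × 509 = 2545
    Σ(broken) = 5983 kJ
  Bonds formed (products):
    C=O: 8 × 827 = 6616
    O–H: 4 × 448 = 1792
    Σ(formed) = 8408 kJ
  ΔH_2 = 5983 − 8408 = −2425 kJ
ΔH_1 − ΔH_2 = +2290 kJ, so reaction 2 has the more negative ΔH; |ΔH_1 − ΔH_2| = 2290 kJ.

Reaction 2, by 2290 kJ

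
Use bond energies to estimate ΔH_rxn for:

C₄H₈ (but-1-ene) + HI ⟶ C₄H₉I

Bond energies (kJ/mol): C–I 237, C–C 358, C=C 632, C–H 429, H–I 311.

Bonds broken (reactants):
  C–C: 2 × 358 = 716
  C–H: 8 × 429 = 3432
  C=C: 1 × 632 = 632
  H–I: 1 × 311 = 311
  Σ(broken) = 5091 kJ
Bonds formed (products):
  C–C: 3 × 358 = 1074
  C–H: 9 × 429 = 3861
  C–I: 1 × 237 = 237
  Σ(formed) = 5172 kJ
ΔH = Σ(broken) − Σ(formed) = 5091 − 5172 = −81 kJ

ΔH ≈ −81 kJ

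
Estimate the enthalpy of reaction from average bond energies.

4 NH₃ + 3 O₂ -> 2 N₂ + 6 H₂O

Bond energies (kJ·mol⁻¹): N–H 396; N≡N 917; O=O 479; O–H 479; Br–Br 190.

ΔH ≈ −1393 kJ

Bonds broken (reactants):
  N–H: 12 × 396 = 4752
  O=O: 3 × 479 = 1437
  Σ(broken) = 6189 kJ
Bonds formed (products):
  N≡N: 2 × 917 = 1834
  O–H: 12 × 479 = 5748
  Σ(formed) = 7582 kJ
ΔH = Σ(broken) − Σ(formed) = 6189 − 7582 = −1393 kJ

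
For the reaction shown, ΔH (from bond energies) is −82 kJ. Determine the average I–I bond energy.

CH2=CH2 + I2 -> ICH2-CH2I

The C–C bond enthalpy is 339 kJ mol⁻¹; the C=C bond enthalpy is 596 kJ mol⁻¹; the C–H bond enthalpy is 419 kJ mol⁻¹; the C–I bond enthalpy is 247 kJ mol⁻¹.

D(I–I) ≈ 155 kJ/mol

Let D be the I–I bond energy.
Σ(broken) = 4×419 + 1×596 + 1×D = 2272 + D
Σ(formed) = 1×339 + 4×419 + 2×247 = 2509
ΔH = Σ(broken) − Σ(formed) = (2272 + D) − (2509) = −237 + D
Setting this equal to −82 kJ gives D = 155 kJ/mol.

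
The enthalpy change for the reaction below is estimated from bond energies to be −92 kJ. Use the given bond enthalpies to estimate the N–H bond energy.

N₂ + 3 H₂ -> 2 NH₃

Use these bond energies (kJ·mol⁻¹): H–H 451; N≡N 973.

Let D be the N–H bond energy.
Σ(broken) = 3×451 + 1×973 = 2326
Σ(formed) = 6×D = 6D
ΔH = Σ(broken) − Σ(formed) = (2326) − (6D) = +2326 − 6D
Setting this equal to −92 kJ gives 6D = 2418, so D = 403 kJ/mol.

D(N–H) ≈ 403 kJ/mol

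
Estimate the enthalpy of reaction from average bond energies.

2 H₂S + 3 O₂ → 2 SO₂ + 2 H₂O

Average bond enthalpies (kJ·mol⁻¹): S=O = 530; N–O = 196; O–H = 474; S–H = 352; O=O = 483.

ΔH ≈ −1159 kJ

Bonds broken (reactants):
  O=O: 3 × 483 = 1449
  S–H: 4 × 352 = 1408
  Σ(broken) = 2857 kJ
Bonds formed (products):
  O–H: 4 × 474 = 1896
  S=O: 4 × 530 = 2120
  Σ(formed) = 4016 kJ
ΔH = Σ(broken) − Σ(formed) = 2857 − 4016 = −1159 kJ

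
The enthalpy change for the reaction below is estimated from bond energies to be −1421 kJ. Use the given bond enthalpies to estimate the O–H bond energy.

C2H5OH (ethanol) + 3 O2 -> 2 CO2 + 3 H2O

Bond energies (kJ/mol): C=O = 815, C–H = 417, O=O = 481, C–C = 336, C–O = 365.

D(O–H) ≈ 478 kJ/mol

Let D be the O–H bond energy.
Σ(broken) = 1×336 + 5×417 + 1×365 + 1×D + 3×481 = 4229 + D
Σ(formed) = 4×815 + 6×D = 3260 + 6D
ΔH = Σ(broken) − Σ(formed) = (4229 + D) − (3260 + 6D) = +969 − 5D
Setting this equal to −1421 kJ gives 5D = 2390, so D = 478 kJ/mol.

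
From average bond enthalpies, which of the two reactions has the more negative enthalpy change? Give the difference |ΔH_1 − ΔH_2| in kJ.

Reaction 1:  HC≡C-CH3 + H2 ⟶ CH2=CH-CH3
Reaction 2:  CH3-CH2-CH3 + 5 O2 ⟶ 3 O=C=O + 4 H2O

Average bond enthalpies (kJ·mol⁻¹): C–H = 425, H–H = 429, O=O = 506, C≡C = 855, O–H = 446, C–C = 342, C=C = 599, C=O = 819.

Reaction 2, by 1703 kJ

Reaction 1:
  Bonds broken (reactants):
    C≡C: 1 × 855 = 855
    C–C: 1 × 342 = 342
    C–H: 4 × 425 = 1700
    H–H: 1 × 429 = 429
    Σ(broken) = 3326 kJ
  Bonds formed (products):
    C–C: 1 × 342 = 342
    C–H: 6 × 425 = 2550
    C=C: 1 × 599 = 599
    Σ(formed) = 3491 kJ
  ΔH_1 = 3326 − 3491 = −165 kJ
Reaction 2:
  Bonds broken (reactants):
    C–C: 2 × 342 = 684
    C–H: 8 × 425 = 3400
    O=O: 5 × 506 = 2530
    Σ(broken) = 6614 kJ
  Bonds formed (products):
    C=O: 6 × 819 = 4914
    O–H: 8 × 446 = 3568
    Σ(formed) = 8482 kJ
  ΔH_2 = 6614 − 8482 = −1868 kJ
ΔH_1 − ΔH_2 = +1703 kJ, so reaction 2 has the more negative ΔH; |ΔH_1 − ΔH_2| = 1703 kJ.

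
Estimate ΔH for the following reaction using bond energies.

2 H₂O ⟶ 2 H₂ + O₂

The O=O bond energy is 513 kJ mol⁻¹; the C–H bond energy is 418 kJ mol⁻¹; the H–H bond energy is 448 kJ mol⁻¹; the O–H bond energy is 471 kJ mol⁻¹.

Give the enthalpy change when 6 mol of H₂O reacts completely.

ΔH = +1425 kJ

Bonds broken (reactants):
  O–H: 4 × 471 = 1884
  Σ(broken) = 1884 kJ
Bonds formed (products):
  H–H: 2 × 448 = 896
  O=O: 1 × 513 = 513
  Σ(formed) = 1409 kJ
ΔH = Σ(broken) − Σ(formed) = 1884 − 1409 = +475 kJ
For 3× the reaction as written: 3 × (+475) = +1425 kJ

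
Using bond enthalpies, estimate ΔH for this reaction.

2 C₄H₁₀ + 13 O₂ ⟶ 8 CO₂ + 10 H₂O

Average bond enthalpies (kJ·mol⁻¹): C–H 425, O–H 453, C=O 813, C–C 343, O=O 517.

Bonds broken (reactants):
  C–C: 6 × 343 = 2058
  C–H: 20 × 425 = 8500
  O=O: 13 × 517 = 6721
  Σ(broken) = 17279 kJ
Bonds formed (products):
  C=O: 16 × 813 = 13008
  O–H: 20 × 453 = 9060
  Σ(formed) = 22068 kJ
ΔH = Σ(broken) − Σ(formed) = 17279 − 22068 = −4789 kJ

ΔH ≈ −4789 kJ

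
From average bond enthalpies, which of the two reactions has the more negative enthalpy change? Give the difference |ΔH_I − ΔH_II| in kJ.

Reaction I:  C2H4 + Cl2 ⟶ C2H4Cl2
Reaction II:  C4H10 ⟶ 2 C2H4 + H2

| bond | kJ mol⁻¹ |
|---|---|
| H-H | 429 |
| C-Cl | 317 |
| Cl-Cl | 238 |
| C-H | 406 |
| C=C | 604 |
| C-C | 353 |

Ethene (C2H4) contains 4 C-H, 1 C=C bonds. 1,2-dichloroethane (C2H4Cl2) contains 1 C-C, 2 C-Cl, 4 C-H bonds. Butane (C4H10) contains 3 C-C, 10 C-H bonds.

Reaction I, by 379 kJ

Reaction I:
  Bonds broken (reactants):
    C-H: 4 × 406 = 1624
    C=C: 1 × 604 = 604
    Cl-Cl: 1 × 238 = 238
    Σ(broken) = 2466 kJ
  Bonds formed (products):
    C-C: 1 × 353 = 353
    C-Cl: 2 × 317 = 634
    C-H: 4 × 406 = 1624
    Σ(formed) = 2611 kJ
  ΔH_I = 2466 − 2611 = −145 kJ
Reaction II:
  Bonds broken (reactants):
    C-C: 3 × 353 = 1059
    C-H: 10 × 406 = 4060
    Σ(broken) = 5119 kJ
  Bonds formed (products):
    C-H: 8 × 406 = 3248
    C=C: 2 × 604 = 1208
    H-H: 1 × 429 = 429
    Σ(formed) = 4885 kJ
  ΔH_II = 5119 − 4885 = +234 kJ
ΔH_I − ΔH_II = −379 kJ, so reaction I has the more negative ΔH; |ΔH_I − ΔH_II| = 379 kJ.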